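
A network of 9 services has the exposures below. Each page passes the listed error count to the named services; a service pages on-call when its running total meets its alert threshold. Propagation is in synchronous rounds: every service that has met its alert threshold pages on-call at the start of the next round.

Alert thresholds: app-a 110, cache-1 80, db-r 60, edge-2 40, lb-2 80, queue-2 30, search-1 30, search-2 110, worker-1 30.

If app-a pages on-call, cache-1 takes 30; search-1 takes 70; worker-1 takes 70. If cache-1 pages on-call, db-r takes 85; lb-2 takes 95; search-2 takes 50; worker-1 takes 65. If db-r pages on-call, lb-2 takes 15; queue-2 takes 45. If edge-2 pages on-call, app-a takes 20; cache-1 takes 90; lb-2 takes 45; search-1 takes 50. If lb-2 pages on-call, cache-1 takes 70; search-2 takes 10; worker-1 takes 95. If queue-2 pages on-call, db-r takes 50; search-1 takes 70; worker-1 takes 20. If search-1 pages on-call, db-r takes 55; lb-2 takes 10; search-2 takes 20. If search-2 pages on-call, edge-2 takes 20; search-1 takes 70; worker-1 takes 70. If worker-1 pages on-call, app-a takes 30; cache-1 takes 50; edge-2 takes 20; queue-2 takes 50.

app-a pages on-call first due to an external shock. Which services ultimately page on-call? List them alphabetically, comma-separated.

Round 1 — app-a pages on-call (initial).
  cache-1: +30 → 30 < 80
  search-1: +70 → 70 ≥ 30
  worker-1: +70 → 70 ≥ 30
Round 2 — search-1, worker-1 page on-call.
  cache-1: +50 → 80 ≥ 80
  db-r: +55 → 55 < 60
  edge-2: +20 → 20 < 40
  lb-2: +10 → 10 < 80
  queue-2: +50 → 50 ≥ 30
  search-2: +20 → 20 < 110
Round 3 — cache-1, queue-2 page on-call.
  db-r: +85+50 → 190 ≥ 60
  lb-2: +95 → 105 ≥ 80
  search-2: +50 → 70 < 110
Round 4 — db-r, lb-2 page on-call.
  search-2: +10 → 80 < 110
No further pages.

app-a, cache-1, db-r, lb-2, queue-2, search-1, worker-1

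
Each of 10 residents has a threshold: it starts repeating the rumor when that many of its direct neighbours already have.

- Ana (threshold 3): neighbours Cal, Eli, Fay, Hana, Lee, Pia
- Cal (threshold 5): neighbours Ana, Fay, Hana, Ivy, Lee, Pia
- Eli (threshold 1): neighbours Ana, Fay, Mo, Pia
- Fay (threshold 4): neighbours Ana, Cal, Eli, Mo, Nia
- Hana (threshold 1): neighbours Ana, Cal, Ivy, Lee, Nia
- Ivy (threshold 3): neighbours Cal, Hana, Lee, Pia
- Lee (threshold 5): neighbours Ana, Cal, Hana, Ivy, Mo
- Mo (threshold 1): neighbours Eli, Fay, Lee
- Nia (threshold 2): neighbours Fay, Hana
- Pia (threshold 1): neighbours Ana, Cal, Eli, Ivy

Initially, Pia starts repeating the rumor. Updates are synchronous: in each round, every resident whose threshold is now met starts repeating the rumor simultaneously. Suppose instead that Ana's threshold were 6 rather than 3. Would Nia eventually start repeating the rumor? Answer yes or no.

With Ana's threshold at 6:
Round 1 — Pia starts repeating the rumor (initial).
Round 2 — checking thresholds:
  Ana: 1 of 6 neighbours < 6, not yet.
  Cal: 1 of 6 neighbours < 5, not yet.
  Eli: 1 of 4 neighbours ≥ 1, starts repeating the rumor.
  Ivy: 1 of 4 neighbours < 3, not yet.
Round 3 — checking thresholds:
  Ana: 2 of 6 neighbours < 6, not yet.
  Cal: 1 of 6 neighbours < 5, not yet.
  Fay: 1 of 5 neighbours < 4, not yet.
  Ivy: 1 of 4 neighbours < 3, not yet.
  Mo: 1 of 3 neighbours ≥ 1, starts repeating the rumor.
Round 4 — no new spreads; cascade stops.

no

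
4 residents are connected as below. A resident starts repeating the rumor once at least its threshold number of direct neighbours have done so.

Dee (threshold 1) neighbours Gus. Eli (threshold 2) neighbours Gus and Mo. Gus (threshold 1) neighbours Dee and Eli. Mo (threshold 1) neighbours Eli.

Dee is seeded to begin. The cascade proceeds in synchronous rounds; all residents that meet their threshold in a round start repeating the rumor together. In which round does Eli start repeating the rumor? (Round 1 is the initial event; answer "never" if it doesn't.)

never

Round 1 — Dee starts repeating the rumor (initial).
Round 2 — checking thresholds:
  Gus: 1 of 2 neighbours ≥ 1, starts repeating the rumor.
Round 3 — no new spreads; cascade stops.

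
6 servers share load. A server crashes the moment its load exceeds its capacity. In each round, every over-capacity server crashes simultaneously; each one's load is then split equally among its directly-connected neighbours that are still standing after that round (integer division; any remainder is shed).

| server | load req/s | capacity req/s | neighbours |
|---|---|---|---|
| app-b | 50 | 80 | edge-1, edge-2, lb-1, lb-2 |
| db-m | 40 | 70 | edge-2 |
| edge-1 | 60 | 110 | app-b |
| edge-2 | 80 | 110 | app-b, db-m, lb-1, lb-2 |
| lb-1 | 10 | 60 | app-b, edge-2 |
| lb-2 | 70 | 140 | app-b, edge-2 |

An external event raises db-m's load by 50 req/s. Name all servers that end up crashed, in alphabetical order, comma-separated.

Round 1 — db-m at 90 > 70. db-m crashes.
  db-m sheds 90 req/s to edge-2: 90 each.
    edge-2: 80+90 = 170 > 110
Round 2 — edge-2 crashes.
  edge-2 sheds 170 req/s to app-b, lb-1, lb-2: 56 each (2 lost).
    app-b: 50+56 = 106 > 80
    lb-1: 10+56 = 66 > 60
    lb-2: 70+56 = 126 ≤ 140
Round 3 — app-b, lb-1 crash.
  app-b sheds 106 req/s to edge-1, lb-2: 53 each.
    edge-1: 60+53 = 113 > 110
    lb-2: 126+53 = 179 > 140
  lb-1 sheds 66 req/s: no online neighbours, lost.
Round 4 — edge-1, lb-2 crash.
  edge-1 sheds 113 req/s: no online neighbours, lost.
  lb-2 sheds 179 req/s: no online neighbours, lost.
No further crashes.

app-b, db-m, edge-1, edge-2, lb-1, lb-2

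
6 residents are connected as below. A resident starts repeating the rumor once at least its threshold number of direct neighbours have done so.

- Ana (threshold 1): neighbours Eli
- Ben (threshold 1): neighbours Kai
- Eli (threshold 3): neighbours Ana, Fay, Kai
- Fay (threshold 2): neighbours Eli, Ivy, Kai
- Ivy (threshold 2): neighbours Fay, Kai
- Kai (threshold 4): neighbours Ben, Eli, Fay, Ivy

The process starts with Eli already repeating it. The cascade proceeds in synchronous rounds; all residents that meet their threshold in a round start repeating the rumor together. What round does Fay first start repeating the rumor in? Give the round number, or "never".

never

Round 1 — Eli starts repeating the rumor (initial).
Round 2 — checking thresholds:
  Ana: 1 of 1 neighbours ≥ 1, starts repeating the rumor.
  Fay: 1 of 3 neighbours < 2, below threshold.
  Kai: 1 of 4 neighbours < 4, below threshold.
Round 3 — no new spreads; cascade stops.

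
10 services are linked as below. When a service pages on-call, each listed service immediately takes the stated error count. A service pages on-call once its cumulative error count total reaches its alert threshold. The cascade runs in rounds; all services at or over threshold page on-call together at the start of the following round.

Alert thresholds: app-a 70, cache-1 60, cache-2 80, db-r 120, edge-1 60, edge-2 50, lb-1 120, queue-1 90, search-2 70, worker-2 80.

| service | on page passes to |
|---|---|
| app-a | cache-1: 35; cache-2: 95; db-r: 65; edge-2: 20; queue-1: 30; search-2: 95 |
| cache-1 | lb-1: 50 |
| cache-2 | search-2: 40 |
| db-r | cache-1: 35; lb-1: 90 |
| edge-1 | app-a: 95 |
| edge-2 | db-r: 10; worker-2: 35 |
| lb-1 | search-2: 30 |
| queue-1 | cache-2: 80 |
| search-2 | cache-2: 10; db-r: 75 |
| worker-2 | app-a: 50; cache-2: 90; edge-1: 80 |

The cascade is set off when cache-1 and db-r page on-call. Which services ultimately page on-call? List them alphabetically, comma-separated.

Round 1 — cache-1, db-r page on-call (initial).
  lb-1: +50+90 → 140 ≥ 120
Round 2 — lb-1 pages on-call.
  search-2: +30 → 30 < 70
No further pages.

cache-1, db-r, lb-1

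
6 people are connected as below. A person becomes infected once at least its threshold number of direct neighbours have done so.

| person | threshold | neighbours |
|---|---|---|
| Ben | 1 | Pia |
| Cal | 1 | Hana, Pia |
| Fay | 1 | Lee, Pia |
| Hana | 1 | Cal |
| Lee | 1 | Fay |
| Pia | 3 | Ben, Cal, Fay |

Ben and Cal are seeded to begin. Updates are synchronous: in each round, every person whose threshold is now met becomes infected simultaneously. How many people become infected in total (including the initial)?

3

Round 1 — Ben, Cal become infected (initial).
Round 2 — checking thresholds:
  Hana: 1 of 1 neighbours ≥ 1, becomes infected.
  Pia: 2 of 3 neighbours < 3, not yet.
Round 3 — no new infections; cascade stops.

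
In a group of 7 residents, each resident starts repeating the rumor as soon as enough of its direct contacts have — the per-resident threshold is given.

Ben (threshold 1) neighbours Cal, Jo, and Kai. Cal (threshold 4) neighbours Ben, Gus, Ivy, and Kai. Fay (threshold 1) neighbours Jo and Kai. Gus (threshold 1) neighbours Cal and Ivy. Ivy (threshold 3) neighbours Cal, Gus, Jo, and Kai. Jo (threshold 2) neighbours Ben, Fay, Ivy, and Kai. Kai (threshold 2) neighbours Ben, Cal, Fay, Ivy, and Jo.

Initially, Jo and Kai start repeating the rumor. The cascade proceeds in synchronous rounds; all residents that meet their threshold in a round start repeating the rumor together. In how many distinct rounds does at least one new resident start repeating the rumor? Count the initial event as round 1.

Round 1 — Jo, Kai start repeating the rumor (initial).
Round 2 — checking thresholds:
  Ben: 2 of 3 neighbours ≥ 1, starts repeating the rumor.
  Cal: 1 of 4 neighbours < 4, not yet.
  Fay: 2 of 2 neighbours ≥ 1, starts repeating the rumor.
  Ivy: 2 of 4 neighbours < 3, not yet.
Round 3 — no new spreads; cascade stops.

2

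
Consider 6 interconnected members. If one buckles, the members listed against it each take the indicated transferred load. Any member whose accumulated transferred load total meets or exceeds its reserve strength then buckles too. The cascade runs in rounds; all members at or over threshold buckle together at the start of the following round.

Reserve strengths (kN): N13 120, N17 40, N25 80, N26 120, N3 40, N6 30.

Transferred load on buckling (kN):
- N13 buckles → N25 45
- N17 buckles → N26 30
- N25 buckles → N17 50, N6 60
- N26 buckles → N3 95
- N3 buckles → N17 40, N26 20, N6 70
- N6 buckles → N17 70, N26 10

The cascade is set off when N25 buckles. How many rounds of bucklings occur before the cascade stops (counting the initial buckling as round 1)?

Round 1 — N25 buckles (initial).
  N17: +50 → 50 ≥ 40
  N6: +60 → 60 ≥ 30
Round 2 — N17, N6 buckle.
  N26: +30+10 → 40 < 120
No further bucklings.

2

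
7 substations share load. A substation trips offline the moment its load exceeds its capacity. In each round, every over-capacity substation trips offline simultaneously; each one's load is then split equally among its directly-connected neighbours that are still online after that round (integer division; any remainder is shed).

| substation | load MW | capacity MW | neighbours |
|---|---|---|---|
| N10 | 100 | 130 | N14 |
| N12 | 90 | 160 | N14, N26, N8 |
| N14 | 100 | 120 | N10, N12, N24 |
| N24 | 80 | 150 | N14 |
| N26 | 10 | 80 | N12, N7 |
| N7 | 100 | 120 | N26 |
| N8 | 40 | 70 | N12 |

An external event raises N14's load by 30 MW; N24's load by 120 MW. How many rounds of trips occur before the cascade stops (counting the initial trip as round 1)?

Round 1 — N14 at 130 > 120; N24 at 200 > 150. N14, N24 trip offline.
  N14 sheds 130 MW to N10, N12: 65 each.
    N10: 100+65 = 165 > 130
    N12: 90+65 = 155 ≤ 160
  N24 sheds 200 MW: no online neighbours, lost.
Round 2 — N10 trips offline.
  N10 sheds 165 MW: no online neighbours, lost.
No further trips.

2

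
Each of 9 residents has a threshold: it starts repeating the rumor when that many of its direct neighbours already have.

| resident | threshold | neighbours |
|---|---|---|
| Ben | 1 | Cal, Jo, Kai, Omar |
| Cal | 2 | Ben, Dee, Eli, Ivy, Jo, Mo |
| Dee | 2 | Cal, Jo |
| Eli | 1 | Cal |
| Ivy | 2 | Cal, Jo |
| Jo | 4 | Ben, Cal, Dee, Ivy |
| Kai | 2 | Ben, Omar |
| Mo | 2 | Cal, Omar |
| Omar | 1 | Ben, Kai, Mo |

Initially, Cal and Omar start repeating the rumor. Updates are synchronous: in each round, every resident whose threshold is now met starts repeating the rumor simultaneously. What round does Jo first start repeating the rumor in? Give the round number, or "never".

Round 1 — Cal, Omar start repeating the rumor (initial).
Round 2 — checking thresholds:
  Ben: 2 of 4 neighbours ≥ 1, starts repeating the rumor.
  Dee: 1 of 2 neighbours < 2, not yet.
  Eli: 1 of 1 neighbours ≥ 1, starts repeating the rumor.
  Ivy: 1 of 2 neighbours < 2, not yet.
  Jo: 1 of 4 neighbours < 4, not yet.
  Kai: 1 of 2 neighbours < 2, not yet.
  Mo: 2 of 2 neighbours ≥ 2, starts repeating the rumor.
Round 3 — checking thresholds:
  Dee: 1 of 2 neighbours < 2, not yet.
  Ivy: 1 of 2 neighbours < 2, not yet.
  Jo: 2 of 4 neighbours < 4, not yet.
  Kai: 2 of 2 neighbours ≥ 2, starts repeating the rumor.
Round 4 — no new spreads; cascade stops.

never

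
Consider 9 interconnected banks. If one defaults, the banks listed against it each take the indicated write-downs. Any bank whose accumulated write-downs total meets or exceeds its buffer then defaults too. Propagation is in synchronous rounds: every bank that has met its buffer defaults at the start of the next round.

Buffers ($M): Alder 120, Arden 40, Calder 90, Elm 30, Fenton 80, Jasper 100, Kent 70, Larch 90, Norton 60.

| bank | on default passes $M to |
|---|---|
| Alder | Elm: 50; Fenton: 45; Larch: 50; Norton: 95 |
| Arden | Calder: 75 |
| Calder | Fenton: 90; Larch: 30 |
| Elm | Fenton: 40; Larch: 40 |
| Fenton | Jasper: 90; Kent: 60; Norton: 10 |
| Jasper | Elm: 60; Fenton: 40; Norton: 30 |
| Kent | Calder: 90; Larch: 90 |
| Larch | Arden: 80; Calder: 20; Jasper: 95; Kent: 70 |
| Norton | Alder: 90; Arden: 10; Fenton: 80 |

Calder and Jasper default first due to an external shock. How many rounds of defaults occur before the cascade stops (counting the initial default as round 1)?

2

Round 1 — Calder, Jasper default (initial).
  Elm: +60 → 60 ≥ 30
  Fenton: +90+40 → 130 ≥ 80
  Larch: +30 → 30 < 90
  Norton: +30 → 30 < 60
Round 2 — Elm, Fenton default.
  Kent: +60 → 60 < 70
  Larch: +40 → 70 < 90
  Norton: +10 → 40 < 60
No further defaults.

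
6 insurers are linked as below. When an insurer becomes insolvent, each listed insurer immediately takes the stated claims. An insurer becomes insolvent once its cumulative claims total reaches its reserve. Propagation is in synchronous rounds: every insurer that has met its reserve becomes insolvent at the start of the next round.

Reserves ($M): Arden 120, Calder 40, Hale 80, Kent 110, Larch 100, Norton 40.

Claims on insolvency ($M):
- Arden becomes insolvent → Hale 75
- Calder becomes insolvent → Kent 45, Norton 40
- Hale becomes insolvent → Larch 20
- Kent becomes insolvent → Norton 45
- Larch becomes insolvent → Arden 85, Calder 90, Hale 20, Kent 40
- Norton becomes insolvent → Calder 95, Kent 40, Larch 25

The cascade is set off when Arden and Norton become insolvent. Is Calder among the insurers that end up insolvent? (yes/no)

yes

Round 1 — Arden, Norton become insolvent (initial).
  Calder: +95 → 95 ≥ 40
  Hale: +75 → 75 < 80
  Kent: +40 → 40 < 110
  Larch: +25 → 25 < 100
Round 2 — Calder becomes insolvent.
  Kent: +45 → 85 < 110
No further insolvencies.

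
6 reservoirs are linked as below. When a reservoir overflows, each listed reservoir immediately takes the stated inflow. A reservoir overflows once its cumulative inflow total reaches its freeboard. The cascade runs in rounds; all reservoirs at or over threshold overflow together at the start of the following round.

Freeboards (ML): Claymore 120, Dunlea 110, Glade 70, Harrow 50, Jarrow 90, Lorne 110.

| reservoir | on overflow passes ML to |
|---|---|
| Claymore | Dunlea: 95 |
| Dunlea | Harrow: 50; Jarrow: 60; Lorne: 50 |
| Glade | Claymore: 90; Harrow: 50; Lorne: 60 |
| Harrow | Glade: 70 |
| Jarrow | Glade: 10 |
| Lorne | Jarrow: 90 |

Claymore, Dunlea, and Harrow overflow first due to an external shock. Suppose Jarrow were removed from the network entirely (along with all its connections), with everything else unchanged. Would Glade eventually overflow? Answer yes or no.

yes

With Jarrow removed:
Round 1 — Claymore, Dunlea, Harrow overflow (initial).
  Glade: +70 → 70 ≥ 70
  Lorne: +50 → 50 < 110
Round 2 — Glade overflows.
  Lorne: +60 → 110 ≥ 110
Round 3 — Lorne overflows.
No further overflows.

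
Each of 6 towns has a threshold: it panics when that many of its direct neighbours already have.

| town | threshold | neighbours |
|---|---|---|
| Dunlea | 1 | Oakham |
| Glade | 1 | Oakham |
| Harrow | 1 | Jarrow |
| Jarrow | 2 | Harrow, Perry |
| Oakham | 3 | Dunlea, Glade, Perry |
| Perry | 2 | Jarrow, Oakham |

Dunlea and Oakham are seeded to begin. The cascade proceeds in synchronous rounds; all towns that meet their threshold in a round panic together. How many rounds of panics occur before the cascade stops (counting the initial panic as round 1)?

Round 1 — Dunlea, Oakham panic (initial).
Round 2 — checking thresholds:
  Glade: 1 of 1 neighbours ≥ 1, panics.
  Perry: 1 of 2 neighbours < 2, below threshold.
Round 3 — no new panics; cascade stops.

2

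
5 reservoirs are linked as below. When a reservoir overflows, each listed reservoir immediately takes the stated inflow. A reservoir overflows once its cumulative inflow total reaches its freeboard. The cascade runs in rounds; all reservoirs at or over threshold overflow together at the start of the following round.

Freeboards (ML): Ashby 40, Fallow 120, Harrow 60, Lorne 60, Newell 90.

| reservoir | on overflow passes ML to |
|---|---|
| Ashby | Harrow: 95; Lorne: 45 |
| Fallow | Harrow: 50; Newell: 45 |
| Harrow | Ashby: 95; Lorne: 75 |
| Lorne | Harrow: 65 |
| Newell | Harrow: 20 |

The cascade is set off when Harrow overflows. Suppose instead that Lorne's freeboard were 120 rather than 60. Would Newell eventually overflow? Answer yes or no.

no

With Lorne's freeboard at 120:
Round 1 — Harrow overflows (initial).
  Ashby: +95 → 95 ≥ 40
  Lorne: +75 → 75 < 120
Round 2 — Ashby overflows.
  Lorne: +45 → 120 ≥ 120
Round 3 — Lorne overflows.
No further overflows.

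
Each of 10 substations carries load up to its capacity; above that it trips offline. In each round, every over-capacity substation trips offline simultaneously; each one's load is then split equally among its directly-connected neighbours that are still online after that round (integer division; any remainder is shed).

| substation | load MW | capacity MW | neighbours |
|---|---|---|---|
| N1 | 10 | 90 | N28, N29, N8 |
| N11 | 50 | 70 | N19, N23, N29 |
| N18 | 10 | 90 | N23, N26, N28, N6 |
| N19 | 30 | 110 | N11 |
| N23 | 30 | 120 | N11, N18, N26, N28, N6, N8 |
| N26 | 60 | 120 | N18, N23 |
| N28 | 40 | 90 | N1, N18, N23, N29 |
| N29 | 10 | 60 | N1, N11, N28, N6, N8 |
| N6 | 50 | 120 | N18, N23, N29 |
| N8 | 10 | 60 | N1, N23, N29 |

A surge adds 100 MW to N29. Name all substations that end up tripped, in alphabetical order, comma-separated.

Round 1 — N29 at 110 > 60. N29 trips offline.
  N29 sheds 110 MW to N1, N11, N28, N6, N8: 22 each.
    N1: 10+22 = 32 ≤ 90
    N11: 50+22 = 72 > 70
    N28: 40+22 = 62 ≤ 90
    N6: 50+22 = 72 ≤ 120
    N8: 10+22 = 32 ≤ 60
Round 2 — N11 trips offline.
  N11 sheds 72 MW to N19, N23: 36 each.
    N19: 30+36 = 66 ≤ 110
    N23: 30+36 = 66 ≤ 120
No further trips.

N11, N29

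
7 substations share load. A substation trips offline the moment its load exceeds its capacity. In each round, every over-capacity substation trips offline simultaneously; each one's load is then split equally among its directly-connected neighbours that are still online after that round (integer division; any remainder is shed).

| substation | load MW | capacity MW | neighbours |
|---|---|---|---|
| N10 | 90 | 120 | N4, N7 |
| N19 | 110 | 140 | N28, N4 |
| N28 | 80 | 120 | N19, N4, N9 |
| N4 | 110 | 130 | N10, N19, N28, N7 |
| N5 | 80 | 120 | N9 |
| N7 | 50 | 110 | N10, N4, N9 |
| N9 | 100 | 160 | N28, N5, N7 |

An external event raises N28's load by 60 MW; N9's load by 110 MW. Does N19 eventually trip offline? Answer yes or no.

yes

Round 1 — N28 at 140 > 120; N9 at 210 > 160. N28, N9 trip offline.
  N28 sheds 140 MW to N19, N4: 70 each.
    N19: 110+70 = 180 > 140
    N4: 110+70 = 180 > 130
  N9 sheds 210 MW to N5, N7: 105 each.
    N5: 80+105 = 185 > 120
    N7: 50+105 = 155 > 110
Round 2 — N19, N4, N5, N7 trip offline.
  N19 sheds 180 MW: no online neighbours, lost.
  N4 sheds 180 MW to N10: 180 each.
    N10: 90+180 = 270 > 120
  N5 sheds 185 MW: no online neighbours, lost.
  N7 sheds 155 MW to N10: 155 each.
    N10: 270+155 = 425 > 120
Round 3 — N10 trips offline.
  N10 sheds 425 MW: no online neighbours, lost.
No further trips.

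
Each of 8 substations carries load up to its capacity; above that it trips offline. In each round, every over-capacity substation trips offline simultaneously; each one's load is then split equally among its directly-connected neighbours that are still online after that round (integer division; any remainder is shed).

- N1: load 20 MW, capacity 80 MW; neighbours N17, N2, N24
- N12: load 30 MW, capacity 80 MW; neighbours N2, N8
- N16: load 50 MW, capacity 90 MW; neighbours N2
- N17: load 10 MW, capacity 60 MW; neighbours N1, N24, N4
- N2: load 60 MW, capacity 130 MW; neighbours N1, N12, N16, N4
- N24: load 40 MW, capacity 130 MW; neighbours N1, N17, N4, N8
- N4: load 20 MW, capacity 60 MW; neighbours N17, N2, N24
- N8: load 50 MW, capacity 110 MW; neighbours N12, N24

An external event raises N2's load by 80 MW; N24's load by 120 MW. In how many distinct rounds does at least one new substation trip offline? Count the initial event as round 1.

3

Round 1 — N2 at 140 > 130; N24 at 160 > 130. N2, N24 trip offline.
  N2 sheds 140 MW to N1, N12, N16, N4: 35 each.
    N1: 20+35 = 55 ≤ 80
    N12: 30+35 = 65 ≤ 80
    N16: 50+35 = 85 ≤ 90
    N4: 20+35 = 55 ≤ 60
  N24 sheds 160 MW to N1, N17, N4, N8: 40 each.
    N1: 55+40 = 95 > 80
    N17: 10+40 = 50 ≤ 60
    N4: 55+40 = 95 > 60
    N8: 50+40 = 90 ≤ 110
Round 2 — N1, N4 trip offline.
  N1 sheds 95 MW to N17: 95 each.
    N17: 50+95 = 145 > 60
  N4 sheds 95 MW to N17: 95 each.
    N17: 145+95 = 240 > 60
Round 3 — N17 trips offline.
  N17 sheds 240 MW: no online neighbours, lost.
No further trips.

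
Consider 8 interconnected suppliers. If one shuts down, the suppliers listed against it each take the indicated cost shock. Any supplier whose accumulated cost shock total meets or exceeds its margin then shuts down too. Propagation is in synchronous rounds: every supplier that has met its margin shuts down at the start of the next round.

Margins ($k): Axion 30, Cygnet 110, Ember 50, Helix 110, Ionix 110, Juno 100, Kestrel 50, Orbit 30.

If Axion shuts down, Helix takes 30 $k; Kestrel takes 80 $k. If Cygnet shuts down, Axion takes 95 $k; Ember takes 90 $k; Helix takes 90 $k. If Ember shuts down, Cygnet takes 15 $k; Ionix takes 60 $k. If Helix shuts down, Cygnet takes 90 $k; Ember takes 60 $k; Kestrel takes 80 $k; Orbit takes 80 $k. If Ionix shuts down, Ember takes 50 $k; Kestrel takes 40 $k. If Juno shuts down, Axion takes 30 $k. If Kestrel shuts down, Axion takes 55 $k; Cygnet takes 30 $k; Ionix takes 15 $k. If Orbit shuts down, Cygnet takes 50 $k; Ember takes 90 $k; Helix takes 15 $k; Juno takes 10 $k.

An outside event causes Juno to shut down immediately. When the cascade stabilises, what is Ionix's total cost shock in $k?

15

Round 1 — Juno shuts down (initial).
  Axion: +30 → 30 ≥ 30
Round 2 — Axion shuts down.
  Helix: +30 → 30 < 110
  Kestrel: +80 → 80 ≥ 50
Round 3 — Kestrel shuts down.
  Cygnet: +30 → 30 < 110
  Ionix: +15 → 15 < 110
No further shutdowns.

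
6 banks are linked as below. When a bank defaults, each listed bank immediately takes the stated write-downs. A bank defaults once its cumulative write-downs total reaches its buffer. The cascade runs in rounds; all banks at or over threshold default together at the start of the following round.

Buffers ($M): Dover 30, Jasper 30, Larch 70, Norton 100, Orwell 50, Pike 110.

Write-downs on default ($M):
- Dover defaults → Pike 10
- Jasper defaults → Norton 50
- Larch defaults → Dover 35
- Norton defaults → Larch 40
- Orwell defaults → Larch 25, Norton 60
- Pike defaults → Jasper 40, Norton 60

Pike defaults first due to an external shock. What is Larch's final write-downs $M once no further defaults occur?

40

Round 1 — Pike defaults (initial).
  Jasper: +40 → 40 ≥ 30
  Norton: +60 → 60 < 100
Round 2 — Jasper defaults.
  Norton: +50 → 110 ≥ 100
Round 3 — Norton defaults.
  Larch: +40 → 40 < 70
No further defaults.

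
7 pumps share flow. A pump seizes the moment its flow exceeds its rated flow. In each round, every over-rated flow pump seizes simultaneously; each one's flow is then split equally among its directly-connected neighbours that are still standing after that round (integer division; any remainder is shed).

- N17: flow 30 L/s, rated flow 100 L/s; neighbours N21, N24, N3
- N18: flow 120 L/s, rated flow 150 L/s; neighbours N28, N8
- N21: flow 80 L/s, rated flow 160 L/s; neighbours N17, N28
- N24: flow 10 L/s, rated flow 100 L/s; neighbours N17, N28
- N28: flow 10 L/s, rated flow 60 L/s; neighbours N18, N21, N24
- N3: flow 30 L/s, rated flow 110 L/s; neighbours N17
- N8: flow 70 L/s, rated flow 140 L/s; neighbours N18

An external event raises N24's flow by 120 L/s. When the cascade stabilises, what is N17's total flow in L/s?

95

Round 1 — N24 at 130 > 100. N24 seizes.
  N24 sheds 130 L/s to N17, N28: 65 each.
    N17: 30+65 = 95 ≤ 100
    N28: 10+65 = 75 > 60
Round 2 — N28 seizes.
  N28 sheds 75 L/s to N18, N21: 37 each (1 lost).
    N18: 120+37 = 157 > 150
    N21: 80+37 = 117 ≤ 160
Round 3 — N18 seizes.
  N18 sheds 157 L/s to N8: 157 each.
    N8: 70+157 = 227 > 140
Round 4 — N8 seizes.
  N8 sheds 227 L/s: no online neighbours, lost.
No further seizures.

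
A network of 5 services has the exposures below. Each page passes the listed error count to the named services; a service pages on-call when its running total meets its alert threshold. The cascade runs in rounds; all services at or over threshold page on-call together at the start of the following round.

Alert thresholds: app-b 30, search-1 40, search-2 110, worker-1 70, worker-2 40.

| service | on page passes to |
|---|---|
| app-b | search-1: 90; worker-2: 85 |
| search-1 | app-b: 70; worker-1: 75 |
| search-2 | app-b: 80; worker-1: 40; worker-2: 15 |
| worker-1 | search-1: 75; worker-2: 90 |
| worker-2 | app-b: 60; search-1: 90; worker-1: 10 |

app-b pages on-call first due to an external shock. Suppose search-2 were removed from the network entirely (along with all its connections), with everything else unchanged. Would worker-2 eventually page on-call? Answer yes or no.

With search-2 removed:
Round 1 — app-b pages on-call (initial).
  search-1: +90 → 90 ≥ 40
  worker-2: +85 → 85 ≥ 40
Round 2 — search-1, worker-2 page on-call.
  worker-1: +75+10 → 85 ≥ 70
Round 3 — worker-1 pages on-call.
No further pages.

yes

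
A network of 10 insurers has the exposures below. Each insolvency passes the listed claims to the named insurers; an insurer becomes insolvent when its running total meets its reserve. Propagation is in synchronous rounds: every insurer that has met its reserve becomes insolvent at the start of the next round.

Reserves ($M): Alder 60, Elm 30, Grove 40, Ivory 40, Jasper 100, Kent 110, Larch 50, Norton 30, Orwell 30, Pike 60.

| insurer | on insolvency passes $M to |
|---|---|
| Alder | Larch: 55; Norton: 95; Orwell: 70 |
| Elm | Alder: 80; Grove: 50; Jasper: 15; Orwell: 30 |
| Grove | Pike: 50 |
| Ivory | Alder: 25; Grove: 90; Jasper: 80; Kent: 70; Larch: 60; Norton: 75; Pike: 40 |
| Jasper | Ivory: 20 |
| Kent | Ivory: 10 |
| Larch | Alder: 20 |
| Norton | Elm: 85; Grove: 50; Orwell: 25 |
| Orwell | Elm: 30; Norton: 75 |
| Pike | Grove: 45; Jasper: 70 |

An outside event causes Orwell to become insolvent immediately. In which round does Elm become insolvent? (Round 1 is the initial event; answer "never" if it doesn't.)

2

Round 1 — Orwell becomes insolvent (initial).
  Elm: +30 → 30 ≥ 30
  Norton: +75 → 75 ≥ 30
Round 2 — Elm, Norton become insolvent.
  Alder: +80 → 80 ≥ 60
  Grove: +50+50 → 100 ≥ 40
  Jasper: +15 → 15 < 100
Round 3 — Alder, Grove become insolvent.
  Larch: +55 → 55 ≥ 50
  Pike: +50 → 50 < 60
Round 4 — Larch becomes insolvent.
No further insolvencies.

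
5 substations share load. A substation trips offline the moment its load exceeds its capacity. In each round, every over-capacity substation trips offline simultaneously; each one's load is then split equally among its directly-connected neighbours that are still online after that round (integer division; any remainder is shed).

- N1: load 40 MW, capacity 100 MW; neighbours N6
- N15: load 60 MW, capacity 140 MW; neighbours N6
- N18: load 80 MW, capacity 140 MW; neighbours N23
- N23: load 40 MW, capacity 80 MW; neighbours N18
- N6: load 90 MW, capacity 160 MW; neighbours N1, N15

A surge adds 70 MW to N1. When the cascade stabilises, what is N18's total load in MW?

80

Round 1 — N1 at 110 > 100. N1 trips offline.
  N1 sheds 110 MW to N6: 110 each.
    N6: 90+110 = 200 > 160
Round 2 — N6 trips offline.
  N6 sheds 200 MW to N15: 200 each.
    N15: 60+200 = 260 > 140
Round 3 — N15 trips offline.
  N15 sheds 260 MW: no online neighbours, lost.
No further trips.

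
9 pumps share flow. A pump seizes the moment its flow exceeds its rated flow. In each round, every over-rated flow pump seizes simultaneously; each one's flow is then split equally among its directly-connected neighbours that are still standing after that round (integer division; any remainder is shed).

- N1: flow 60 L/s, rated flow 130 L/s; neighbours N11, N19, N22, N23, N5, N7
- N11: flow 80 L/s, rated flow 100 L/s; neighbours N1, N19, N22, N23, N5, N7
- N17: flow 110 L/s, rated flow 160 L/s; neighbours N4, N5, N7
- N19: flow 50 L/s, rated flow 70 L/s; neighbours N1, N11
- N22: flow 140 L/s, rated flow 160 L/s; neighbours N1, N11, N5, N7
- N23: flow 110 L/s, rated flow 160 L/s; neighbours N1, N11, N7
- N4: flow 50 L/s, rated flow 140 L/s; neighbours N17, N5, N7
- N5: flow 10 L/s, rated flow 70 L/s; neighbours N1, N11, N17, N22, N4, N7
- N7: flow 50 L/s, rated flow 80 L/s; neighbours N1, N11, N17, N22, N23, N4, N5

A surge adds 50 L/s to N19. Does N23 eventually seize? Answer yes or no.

Round 1 — N19 at 100 > 70. N19 seizes.
  N19 sheds 100 L/s to N1, N11: 50 each.
    N1: 60+50 = 110 ≤ 130
    N11: 80+50 = 130 > 100
Round 2 — N11 seizes.
  N11 sheds 130 L/s to N1, N22, N23, N5, N7: 26 each.
    N1: 110+26 = 136 > 130
    N22: 140+26 = 166 > 160
    N23: 110+26 = 136 ≤ 160
    N5: 10+26 = 36 ≤ 70
    N7: 50+26 = 76 ≤ 80
Round 3 — N1, N22 seize.
  N1 sheds 136 L/s to N23, N5, N7: 45 each (1 lost).
    N23: 136+45 = 181 > 160
    N5: 36+45 = 81 > 70
    N7: 76+45 = 121 > 80
  N22 sheds 166 L/s to N5, N7: 83 each.
    N5: 81+83 = 164 > 70
    N7: 121+83 = 204 > 80
Round 4 — N23, N5, N7 seize.
  N23 sheds 181 L/s: no online neighbours, lost.
  N5 sheds 164 L/s to N17, N4: 82 each.
    N17: 110+82 = 192 > 160
    N4: 50+82 = 132 ≤ 140
  N7 sheds 204 L/s to N17, N4: 102 each.
    N17: 192+102 = 294 > 160
    N4: 132+102 = 234 > 140
Round 5 — N17, N4 seize.
  N17 sheds 294 L/s: no online neighbours, lost.
  N4 sheds 234 L/s: no online neighbours, lost.
No further seizures.

yes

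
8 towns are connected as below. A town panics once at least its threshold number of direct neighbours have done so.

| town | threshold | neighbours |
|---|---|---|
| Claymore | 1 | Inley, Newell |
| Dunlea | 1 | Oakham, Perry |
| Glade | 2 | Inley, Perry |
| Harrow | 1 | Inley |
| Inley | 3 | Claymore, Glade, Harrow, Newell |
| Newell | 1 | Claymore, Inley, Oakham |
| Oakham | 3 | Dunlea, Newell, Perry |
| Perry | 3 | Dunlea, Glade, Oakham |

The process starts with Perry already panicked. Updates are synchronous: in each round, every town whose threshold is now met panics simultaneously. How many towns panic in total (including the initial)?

Round 1 — Perry panics (initial).
Round 2 — checking thresholds:
  Dunlea: 1 of 2 neighbours ≥ 1, panics.
  Glade: 1 of 2 neighbours < 2, below threshold.
  Oakham: 1 of 3 neighbours < 3, below threshold.
Round 3 — no new panics; cascade stops.

2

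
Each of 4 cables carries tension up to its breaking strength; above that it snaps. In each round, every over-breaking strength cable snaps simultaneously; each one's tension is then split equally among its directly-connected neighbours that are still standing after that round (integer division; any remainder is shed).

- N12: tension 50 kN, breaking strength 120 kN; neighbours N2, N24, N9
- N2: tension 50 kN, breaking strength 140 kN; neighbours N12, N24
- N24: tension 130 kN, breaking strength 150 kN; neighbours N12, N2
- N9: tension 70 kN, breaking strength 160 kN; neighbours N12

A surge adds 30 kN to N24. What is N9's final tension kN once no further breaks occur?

135

Round 1 — N24 at 160 > 150. N24 snaps.
  N24 sheds 160 kN to N12, N2: 80 each.
    N12: 50+80 = 130 > 120
    N2: 50+80 = 130 ≤ 140
Round 2 — N12 snaps.
  N12 sheds 130 kN to N2, N9: 65 each.
    N2: 130+65 = 195 > 140
    N9: 70+65 = 135 ≤ 160
Round 3 — N2 snaps.
  N2 sheds 195 kN: no online neighbours, lost.
No further breaks.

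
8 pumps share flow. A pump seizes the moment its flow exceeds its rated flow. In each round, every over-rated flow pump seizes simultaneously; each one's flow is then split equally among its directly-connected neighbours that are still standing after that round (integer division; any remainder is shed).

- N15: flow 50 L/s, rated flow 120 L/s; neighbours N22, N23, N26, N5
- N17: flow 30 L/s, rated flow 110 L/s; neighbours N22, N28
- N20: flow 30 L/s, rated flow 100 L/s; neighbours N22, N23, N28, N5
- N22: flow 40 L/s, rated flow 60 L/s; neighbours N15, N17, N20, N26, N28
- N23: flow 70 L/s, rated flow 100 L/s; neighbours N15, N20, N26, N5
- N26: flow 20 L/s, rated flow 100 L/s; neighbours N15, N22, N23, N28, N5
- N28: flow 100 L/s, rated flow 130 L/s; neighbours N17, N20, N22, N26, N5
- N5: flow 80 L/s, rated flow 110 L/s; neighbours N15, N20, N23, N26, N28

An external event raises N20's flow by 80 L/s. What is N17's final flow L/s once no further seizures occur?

93

Round 1 — N20 at 110 > 100. N20 seizes.
  N20 sheds 110 L/s to N22, N23, N28, N5: 27 each (2 lost).
    N22: 40+27 = 67 > 60
    N23: 70+27 = 97 ≤ 100
    N28: 100+27 = 127 ≤ 130
    N5: 80+27 = 107 ≤ 110
Round 2 — N22 seizes.
  N22 sheds 67 L/s to N15, N17, N26, N28: 16 each (3 lost).
    N15: 50+16 = 66 ≤ 120
    N17: 30+16 = 46 ≤ 110
    N26: 20+16 = 36 ≤ 100
    N28: 127+16 = 143 > 130
Round 3 — N28 seizes.
  N28 sheds 143 L/s to N17, N26, N5: 47 each (2 lost).
    N17: 46+47 = 93 ≤ 110
    N26: 36+47 = 83 ≤ 100
    N5: 107+47 = 154 > 110
Round 4 — N5 seizes.
  N5 sheds 154 L/s to N15, N23, N26: 51 each (1 lost).
    N15: 66+51 = 117 ≤ 120
    N23: 97+51 = 148 > 100
    N26: 83+51 = 134 > 100
Round 5 — N23, N26 seize.
  N23 sheds 148 L/s to N15: 148 each.
    N15: 117+148 = 265 > 120
  N26 sheds 134 L/s to N15: 134 each.
    N15: 265+134 = 399 > 120
Round 6 — N15 seizes.
  N15 sheds 399 L/s: no online neighbours, lost.
No further seizures.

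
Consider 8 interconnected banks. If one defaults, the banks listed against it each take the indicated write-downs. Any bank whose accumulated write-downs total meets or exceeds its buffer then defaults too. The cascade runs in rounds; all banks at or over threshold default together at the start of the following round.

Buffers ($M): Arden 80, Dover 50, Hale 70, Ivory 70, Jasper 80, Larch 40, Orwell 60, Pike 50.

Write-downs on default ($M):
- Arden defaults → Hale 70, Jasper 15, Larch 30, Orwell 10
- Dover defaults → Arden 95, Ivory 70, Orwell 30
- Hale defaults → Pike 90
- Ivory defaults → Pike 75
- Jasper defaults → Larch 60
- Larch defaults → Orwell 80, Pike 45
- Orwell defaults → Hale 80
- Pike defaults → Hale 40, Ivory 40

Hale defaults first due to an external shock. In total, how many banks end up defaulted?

Round 1 — Hale defaults (initial).
  Pike: +90 → 90 ≥ 50
Round 2 — Pike defaults.
  Ivory: +40 → 40 < 70
No further defaults.

2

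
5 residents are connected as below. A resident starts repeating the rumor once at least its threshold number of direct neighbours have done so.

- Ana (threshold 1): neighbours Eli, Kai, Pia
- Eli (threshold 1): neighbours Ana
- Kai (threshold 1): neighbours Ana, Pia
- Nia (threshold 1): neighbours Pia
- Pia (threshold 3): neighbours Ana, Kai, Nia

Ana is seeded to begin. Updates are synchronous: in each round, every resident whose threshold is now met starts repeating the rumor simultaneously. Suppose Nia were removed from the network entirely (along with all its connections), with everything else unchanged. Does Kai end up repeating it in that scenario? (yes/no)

With Nia removed:
Round 1 — Ana starts repeating the rumor (initial).
Round 2 — checking thresholds:
  Eli: 1 of 1 neighbours ≥ 1, starts repeating the rumor.
  Kai: 1 of 2 neighbours ≥ 1, starts repeating the rumor.
  Pia: 1 of 2 neighbours < 3, not yet.
Round 3 — no new spreads; cascade stops.

yes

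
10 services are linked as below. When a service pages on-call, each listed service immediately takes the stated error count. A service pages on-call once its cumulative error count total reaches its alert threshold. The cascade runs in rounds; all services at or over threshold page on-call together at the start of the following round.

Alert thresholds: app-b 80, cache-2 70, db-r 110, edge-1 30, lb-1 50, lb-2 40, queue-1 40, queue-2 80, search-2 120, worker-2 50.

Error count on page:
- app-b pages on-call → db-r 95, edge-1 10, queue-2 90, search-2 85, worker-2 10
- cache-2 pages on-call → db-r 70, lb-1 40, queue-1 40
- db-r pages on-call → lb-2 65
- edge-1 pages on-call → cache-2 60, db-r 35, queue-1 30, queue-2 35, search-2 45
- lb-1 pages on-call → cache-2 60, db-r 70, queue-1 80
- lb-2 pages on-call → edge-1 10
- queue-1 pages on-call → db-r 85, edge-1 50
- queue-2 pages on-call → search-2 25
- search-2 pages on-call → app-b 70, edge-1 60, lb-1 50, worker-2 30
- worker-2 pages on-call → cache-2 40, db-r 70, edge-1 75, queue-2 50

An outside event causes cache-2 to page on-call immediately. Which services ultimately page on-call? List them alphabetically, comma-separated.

cache-2, db-r, edge-1, lb-2, queue-1

Round 1 — cache-2 pages on-call (initial).
  db-r: +70 → 70 < 110
  lb-1: +40 → 40 < 50
  queue-1: +40 → 40 ≥ 40
Round 2 — queue-1 pages on-call.
  db-r: +85 → 155 ≥ 110
  edge-1: +50 → 50 ≥ 30
Round 3 — db-r, edge-1 page on-call.
  lb-2: +65 → 65 ≥ 40
  queue-2: +35 → 35 < 80
  search-2: +45 → 45 < 120
Round 4 — lb-2 pages on-call.
No further pages.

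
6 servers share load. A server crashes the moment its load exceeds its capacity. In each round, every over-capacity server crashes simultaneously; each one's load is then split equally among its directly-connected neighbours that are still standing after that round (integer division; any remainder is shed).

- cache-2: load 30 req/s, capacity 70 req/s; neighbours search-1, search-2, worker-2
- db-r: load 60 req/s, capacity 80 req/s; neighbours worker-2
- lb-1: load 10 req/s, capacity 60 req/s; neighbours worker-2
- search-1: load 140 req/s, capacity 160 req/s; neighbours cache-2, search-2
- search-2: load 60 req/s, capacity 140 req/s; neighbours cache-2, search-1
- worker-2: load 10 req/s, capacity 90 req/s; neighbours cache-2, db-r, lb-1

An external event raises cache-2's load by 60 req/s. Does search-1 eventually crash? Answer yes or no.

Round 1 — cache-2 at 90 > 70. cache-2 crashes.
  cache-2 sheds 90 req/s to search-1, search-2, worker-2: 30 each.
    search-1: 140+30 = 170 > 160
    search-2: 60+30 = 90 ≤ 140
    worker-2: 10+30 = 40 ≤ 90
Round 2 — search-1 crashes.
  search-1 sheds 170 req/s to search-2: 170 each.
    search-2: 90+170 = 260 > 140
Round 3 — search-2 crashes.
  search-2 sheds 260 req/s: no online neighbours, lost.
No further crashes.

yes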